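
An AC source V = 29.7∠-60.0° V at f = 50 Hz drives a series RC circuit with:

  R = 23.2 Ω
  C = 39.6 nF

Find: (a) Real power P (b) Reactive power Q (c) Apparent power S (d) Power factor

Step 1 — Angular frequency: ω = 2π·f = 2π·50 = 314.2 rad/s.
Step 2 — Component impedances:
  R: Z = R = 23.2 Ω
  C: Z = 1/(jωC) = -j/(ω·C) = 0 - j8.038e+04 Ω
Step 3 — Series combination: Z_total = R + C = 23.2 - j8.038e+04 Ω = 8.038e+04∠-90.0° Ω.
Step 4 — Source phasor: V = 29.7∠-60.0° V = 14.85 - j25.72 V.
Step 5 — Current: I = V / Z = 0.00032 + j0.0001847 A = 0.0003695∠30.0° A.
Step 6 — Complex power: S = V·I* = 3.167e-06 - j0.01097 VA.
Step 7 — Real power: P = Re(S) = 3.167e-06 W.
Step 8 — Reactive power: Q = Im(S) = -0.01097 VAR.
Step 9 — Apparent power: |S| = 0.01097 VA.
Step 10 — Power factor: PF = P/|S| = 0.0002886 (leading).

(a) P = 3.167e-06 W  (b) Q = -0.01097 VAR  (c) S = 0.01097 VA  (d) PF = 0.0002886 (leading)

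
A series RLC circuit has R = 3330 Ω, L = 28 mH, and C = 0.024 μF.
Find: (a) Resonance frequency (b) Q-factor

Step 1 — Resonance condition Im(Z)=0 gives ω₀ = 1/√(LC).
Step 2 — ω₀ = 1/√(0.028·2.4e-08) = 3.858e+04 rad/s.
Step 3 — f₀ = ω₀/(2π) = 6140 Hz.
Step 4 — Series Q: Q = ω₀L/R = 3.858e+04·0.028/3330 = 0.3244.

(a) f₀ = 6140 Hz  (b) Q = 0.3244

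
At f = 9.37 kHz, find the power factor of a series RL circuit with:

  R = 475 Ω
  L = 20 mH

Step 1 — Angular frequency: ω = 2π·f = 2π·9370 = 5.887e+04 rad/s.
Step 2 — Component impedances:
  R: Z = R = 475 Ω
  L: Z = jωL = j·5.887e+04·0.02 = 0 + j1177 Ω
Step 3 — Series combination: Z_total = R + L = 475 + j1177 Ω = 1270∠68.0° Ω.
Step 4 — Power factor: PF = cos(φ) = Re(Z)/|Z| = 475/1269.7 = 0.3741.
Step 5 — Type: Im(Z) = 1177 ⇒ lagging (phase φ = 68.0°).

PF = 0.3741 (lagging, φ = 68.0°)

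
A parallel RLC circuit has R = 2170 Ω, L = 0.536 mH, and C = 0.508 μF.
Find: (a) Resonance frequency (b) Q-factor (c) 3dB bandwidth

Step 1 — Resonance: ω₀ = 1/√(LC) = 1/√(0.000536·5.08e-07) = 6.06e+04 rad/s.
Step 2 — f₀ = ω₀/(2π) = 9645 Hz.
Step 3 — Parallel Q: Q = R/(ω₀L) = 2170/(6.06e+04·0.000536) = 66.81.
Step 4 — Bandwidth: Δω = ω₀/Q = 907.1 rad/s; BW = Δω/(2π) = 144.4 Hz.

(a) f₀ = 9645 Hz  (b) Q = 66.81  (c) BW = 144.4 Hz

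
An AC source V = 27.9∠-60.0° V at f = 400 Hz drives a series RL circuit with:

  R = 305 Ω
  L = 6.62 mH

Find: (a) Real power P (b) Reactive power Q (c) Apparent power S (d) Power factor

Step 1 — Angular frequency: ω = 2π·f = 2π·400 = 2513 rad/s.
Step 2 — Component impedances:
  R: Z = R = 305 Ω
  L: Z = jωL = j·2513·0.00662 = 0 + j16.64 Ω
Step 3 — Series combination: Z_total = R + L = 305 + j16.64 Ω = 305.5∠3.1° Ω.
Step 4 — Source phasor: V = 27.9∠-60.0° V = 13.95 - j24.16 V.
Step 5 — Current: I = V / Z = 0.04129 - j0.08147 A = 0.09134∠-63.1° A.
Step 6 — Complex power: S = V·I* = 2.545 + j0.1388 VA.
Step 7 — Real power: P = Re(S) = 2.545 W.
Step 8 — Reactive power: Q = Im(S) = 0.1388 VAR.
Step 9 — Apparent power: |S| = 2.548 VA.
Step 10 — Power factor: PF = P/|S| = 0.9985 (lagging).

(a) P = 2.545 W  (b) Q = 0.1388 VAR  (c) S = 2.548 VA  (d) PF = 0.9985 (lagging)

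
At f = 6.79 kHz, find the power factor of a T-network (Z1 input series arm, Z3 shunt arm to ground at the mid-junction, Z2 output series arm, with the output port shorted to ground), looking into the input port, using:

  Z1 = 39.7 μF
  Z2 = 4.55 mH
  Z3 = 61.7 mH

Step 1 — Angular frequency: ω = 2π·f = 2π·6790 = 4.266e+04 rad/s.
Step 2 — Component impedances:
  Z1: Z = 1/(jωC) = -j/(ω·C) = 0 - j0.5904 Ω
  Z2: Z = jωL = j·4.266e+04·0.00455 = 0 + j194.1 Ω
  Z3: Z = jωL = j·4.266e+04·0.0617 = 0 + j2632 Ω
Step 3 — With the output port shorted to ground, the output series arm Z2 runs from the junction to ground; the shunt arm Z3 also runs from the junction to ground. They appear in parallel: Z3 || Z2 = 0 + j180.8 Ω.
Step 4 — Series with input arm Z1: Z_in = Z1 + (Z3 || Z2) = 0 + j180.2 Ω = 180.2∠90.0° Ω.
Step 5 — Power factor: PF = cos(φ) = Re(Z)/|Z| = 0/180.2 = 0.
Step 6 — Type: Im(Z) = 180.2 ⇒ lagging (phase φ = 90.0°).

PF = 0 (lagging, φ = 90.0°)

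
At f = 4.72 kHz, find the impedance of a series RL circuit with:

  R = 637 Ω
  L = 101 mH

Step 1 — Angular frequency: ω = 2π·f = 2π·4720 = 2.966e+04 rad/s.
Step 2 — Component impedances:
  R: Z = R = 637 Ω
  L: Z = jωL = j·2.966e+04·0.101 = 0 + j2995 Ω
Step 3 — Series combination: Z_total = R + L = 637 + j2995 Ω = 3062∠78.0° Ω.

Z = 637 + j2995 Ω = 3062∠78.0° Ω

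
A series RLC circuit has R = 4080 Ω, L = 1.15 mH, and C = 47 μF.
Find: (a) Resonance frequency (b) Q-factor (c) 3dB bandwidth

Step 1 — Resonance condition Im(Z)=0 gives ω₀ = 1/√(LC).
Step 2 — ω₀ = 1/√(0.00115·4.7e-05) = 4301 rad/s.
Step 3 — f₀ = ω₀/(2π) = 684.6 Hz.
Step 4 — Series Q: Q = ω₀L/R = 4301·0.00115/4080 = 0.001212.
Step 5 — 3dB bandwidth: Δω = ω₀/Q = 3.548e+06 rad/s; BW = Δω/(2π) = 5.647e+05 Hz.

(a) f₀ = 684.6 Hz  (b) Q = 0.001212  (c) BW = 5.647e+05 Hz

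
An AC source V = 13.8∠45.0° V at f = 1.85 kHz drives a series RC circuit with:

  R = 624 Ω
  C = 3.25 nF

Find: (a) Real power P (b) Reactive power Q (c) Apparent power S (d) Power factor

Step 1 — Angular frequency: ω = 2π·f = 2π·1850 = 1.162e+04 rad/s.
Step 2 — Component impedances:
  R: Z = R = 624 Ω
  C: Z = 1/(jωC) = -j/(ω·C) = 0 - j2.647e+04 Ω
Step 3 — Series combination: Z_total = R + C = 624 - j2.647e+04 Ω = 2.648e+04∠-88.6° Ω.
Step 4 — Source phasor: V = 13.8∠45.0° V = 9.758 + j9.758 V.
Step 5 — Current: I = V / Z = -0.0003597 + j0.0003771 A = 0.0005212∠133.6° A.
Step 6 — Complex power: S = V·I* = 0.0001695 - j0.00719 VA.
Step 7 — Real power: P = Re(S) = 0.0001695 W.
Step 8 — Reactive power: Q = Im(S) = -0.00719 VAR.
Step 9 — Apparent power: |S| = 0.007192 VA.
Step 10 — Power factor: PF = P/|S| = 0.02357 (leading).

(a) P = 0.0001695 W  (b) Q = -0.00719 VAR  (c) S = 0.007192 VA  (d) PF = 0.02357 (leading)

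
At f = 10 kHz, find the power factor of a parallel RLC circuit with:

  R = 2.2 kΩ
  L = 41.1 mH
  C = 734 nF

Step 1 — Angular frequency: ω = 2π·f = 2π·1e+04 = 6.283e+04 rad/s.
Step 2 — Component impedances:
  R: Z = R = 2200 Ω
  L: Z = jωL = j·6.283e+04·0.0411 = 0 + j2582 Ω
  C: Z = 1/(jωC) = -j/(ω·C) = 0 - j21.68 Ω
Step 3 — Parallel combination: 1/Z_total = 1/R + 1/L + 1/C; Z_total = 0.2173 - j21.86 Ω = 21.87∠-89.4° Ω.
Step 4 — Power factor: PF = cos(φ) = Re(Z)/|Z| = 0.21732/21.866 = 0.009939.
Step 5 — Type: Im(Z) = -21.86 ⇒ leading (phase φ = -89.4°).

PF = 0.009939 (leading, φ = -89.4°)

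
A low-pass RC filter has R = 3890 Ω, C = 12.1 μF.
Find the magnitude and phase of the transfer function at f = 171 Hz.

Step 1 — Angular frequency: ω = 2π·171 = 1074 rad/s.
Step 2 — Transfer function: H(jω) = 1/(1 + jωRC).
Step 3 — Denominator: 1 + jωRC = 1 + j·1074·3890·1.21e-05 = 1 + j50.57.
Step 4 — H = 0.0003908 - j0.01977.
Step 5 — Magnitude: |H| = 0.01977 (-34.1 dB); phase: φ = -88.9°.

|H| = 0.01977 (-34.1 dB), φ = -88.9°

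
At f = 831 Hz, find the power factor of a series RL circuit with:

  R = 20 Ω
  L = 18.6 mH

Step 1 — Angular frequency: ω = 2π·f = 2π·831 = 5221 rad/s.
Step 2 — Component impedances:
  R: Z = R = 20 Ω
  L: Z = jωL = j·5221·0.0186 = 0 + j97.12 Ω
Step 3 — Series combination: Z_total = R + L = 20 + j97.12 Ω = 99.15∠78.4° Ω.
Step 4 — Power factor: PF = cos(φ) = Re(Z)/|Z| = 20/99.15 = 0.2017.
Step 5 — Type: Im(Z) = 97.12 ⇒ lagging (phase φ = 78.4°).

PF = 0.2017 (lagging, φ = 78.4°)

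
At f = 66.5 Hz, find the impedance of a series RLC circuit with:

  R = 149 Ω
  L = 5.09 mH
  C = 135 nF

Step 1 — Angular frequency: ω = 2π·f = 2π·66.5 = 417.8 rad/s.
Step 2 — Component impedances:
  R: Z = R = 149 Ω
  L: Z = jωL = j·417.8·0.00509 = 0 + j2.127 Ω
  C: Z = 1/(jωC) = -j/(ω·C) = 0 - j1.773e+04 Ω
Step 3 — Series combination: Z_total = R + L + C = 149 - j1.773e+04 Ω = 1.773e+04∠-89.5° Ω.

Z = 149 - j1.773e+04 Ω = 1.773e+04∠-89.5° Ω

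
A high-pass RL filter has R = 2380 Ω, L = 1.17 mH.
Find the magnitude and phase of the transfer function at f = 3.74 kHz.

Step 1 — Angular frequency: ω = 2π·3740 = 2.35e+04 rad/s.
Step 2 — Transfer function: H(jω) = jωL/(R + jωL).
Step 3 — Numerator jωL = j·27.49; denominator R + jωL = 2380 + j27.49.
Step 4 — H = 0.0001334 + j0.01155.
Step 5 — Magnitude: |H| = 0.01155 (-38.7 dB); phase: φ = 89.3°.

|H| = 0.01155 (-38.7 dB), φ = 89.3°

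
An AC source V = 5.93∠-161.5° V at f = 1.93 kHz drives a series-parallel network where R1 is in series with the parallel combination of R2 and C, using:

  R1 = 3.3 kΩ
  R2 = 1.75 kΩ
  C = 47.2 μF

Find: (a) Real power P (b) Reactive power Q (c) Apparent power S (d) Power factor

Step 1 — Angular frequency: ω = 2π·f = 2π·1930 = 1.213e+04 rad/s.
Step 2 — Component impedances:
  R1: Z = R = 3300 Ω
  R2: Z = R = 1750 Ω
  C: Z = 1/(jωC) = -j/(ω·C) = 0 - j1.747 Ω
Step 3 — Parallel branch: R2 || C = 1/(1/R2 + 1/C) = 0.001744 - j1.747 Ω.
Step 4 — Series with R1: Z_total = R1 + (R2 || C) = 3300 - j1.747 Ω = 3300∠-0.0° Ω.
Step 5 — Source phasor: V = 5.93∠-161.5° V = -5.624 - j1.882 V.
Step 6 — Current: I = V / Z = -0.001704 - j0.0005711 A = 0.001797∠-161.5° A.
Step 7 — Complex power: S = V·I* = 0.01066 - j5.642e-06 VA.
Step 8 — Real power: P = Re(S) = 0.01066 W.
Step 9 — Reactive power: Q = Im(S) = -5.642e-06 VAR.
Step 10 — Apparent power: |S| = 0.01066 VA.
Step 11 — Power factor: PF = P/|S| = 1 (leading).

(a) P = 0.01066 W  (b) Q = -5.642e-06 VAR  (c) S = 0.01066 VA  (d) PF = 1 (leading)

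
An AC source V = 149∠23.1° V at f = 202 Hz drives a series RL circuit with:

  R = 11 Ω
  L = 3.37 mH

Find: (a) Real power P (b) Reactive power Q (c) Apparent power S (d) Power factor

Step 1 — Angular frequency: ω = 2π·f = 2π·202 = 1269 rad/s.
Step 2 — Component impedances:
  R: Z = R = 11 Ω
  L: Z = jωL = j·1269·0.00337 = 0 + j4.277 Ω
Step 3 — Series combination: Z_total = R + L = 11 + j4.277 Ω = 11.8∠21.2° Ω.
Step 4 — Source phasor: V = 149∠23.1° V = 137.1 + j58.46 V.
Step 5 — Current: I = V / Z = 12.62 + j0.408 A = 12.62∠1.9° A.
Step 6 — Complex power: S = V·I* = 1753 + j681.7 VA.
Step 7 — Real power: P = Re(S) = 1753 W.
Step 8 — Reactive power: Q = Im(S) = 681.7 VAR.
Step 9 — Apparent power: |S| = 1881 VA.
Step 10 — Power factor: PF = P/|S| = 0.932 (lagging).

(a) P = 1753 W  (b) Q = 681.7 VAR  (c) S = 1881 VA  (d) PF = 0.932 (lagging)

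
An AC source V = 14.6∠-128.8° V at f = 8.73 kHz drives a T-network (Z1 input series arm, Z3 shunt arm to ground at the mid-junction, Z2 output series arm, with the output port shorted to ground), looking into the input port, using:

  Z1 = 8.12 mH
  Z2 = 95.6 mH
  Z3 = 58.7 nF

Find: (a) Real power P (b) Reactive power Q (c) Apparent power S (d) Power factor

Step 1 — Angular frequency: ω = 2π·f = 2π·8730 = 5.485e+04 rad/s.
Step 2 — Component impedances:
  Z1: Z = jωL = j·5.485e+04·0.00812 = 0 + j445.4 Ω
  Z2: Z = jωL = j·5.485e+04·0.0956 = 0 + j5244 Ω
  Z3: Z = 1/(jωC) = -j/(ω·C) = 0 - j310.6 Ω
Step 3 — With the output port shorted to ground, the output series arm Z2 runs from the junction to ground; the shunt arm Z3 also runs from the junction to ground. They appear in parallel: Z3 || Z2 = 0 - j330.1 Ω.
Step 4 — Series with input arm Z1: Z_in = Z1 + (Z3 || Z2) = 0 + j115.3 Ω = 115.3∠90.0° Ω.
Step 5 — Source phasor: V = 14.6∠-128.8° V = -9.148 - j11.38 V.
Step 6 — Current: I = V / Z = -0.09871 + j0.07936 A = 0.1267∠141.2° A.
Step 7 — Complex power: S = V·I* = 0 + j1.849 VA.
Step 8 — Real power: P = Re(S) = 0 W.
Step 9 — Reactive power: Q = Im(S) = 1.849 VAR.
Step 10 — Apparent power: |S| = 1.849 VA.
Step 11 — Power factor: PF = P/|S| = 0 (lagging).

(a) P = 0 W  (b) Q = 1.849 VAR  (c) S = 1.849 VA  (d) PF = 0 (lagging)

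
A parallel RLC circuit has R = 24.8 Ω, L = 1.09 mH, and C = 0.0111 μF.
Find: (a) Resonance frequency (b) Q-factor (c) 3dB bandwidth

Step 1 — Resonance: ω₀ = 1/√(LC) = 1/√(0.00109·1.11e-08) = 2.875e+05 rad/s.
Step 2 — f₀ = ω₀/(2π) = 4.576e+04 Hz.
Step 3 — Parallel Q: Q = R/(ω₀L) = 24.8/(2.875e+05·0.00109) = 0.07914.
Step 4 — Bandwidth: Δω = ω₀/Q = 3.633e+06 rad/s; BW = Δω/(2π) = 5.782e+05 Hz.

(a) f₀ = 4.576e+04 Hz  (b) Q = 0.07914  (c) BW = 5.782e+05 Hz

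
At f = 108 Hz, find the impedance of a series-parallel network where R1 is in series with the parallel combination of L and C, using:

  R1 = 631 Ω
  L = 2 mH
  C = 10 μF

Step 1 — Angular frequency: ω = 2π·f = 2π·108 = 678.6 rad/s.
Step 2 — Component impedances:
  R1: Z = R = 631 Ω
  L: Z = jωL = j·678.6·0.002 = 0 + j1.357 Ω
  C: Z = 1/(jωC) = -j/(ω·C) = 0 - j147.4 Ω
Step 3 — Parallel branch: L || C = 1/(1/L + 1/C) = 0 + j1.37 Ω.
Step 4 — Series with R1: Z_total = R1 + (L || C) = 631 + j1.37 Ω = 631∠0.1° Ω.

Z = 631 + j1.37 Ω = 631∠0.1° Ω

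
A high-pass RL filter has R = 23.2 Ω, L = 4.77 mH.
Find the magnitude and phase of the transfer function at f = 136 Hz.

Step 1 — Angular frequency: ω = 2π·136 = 854.5 rad/s.
Step 2 — Transfer function: H(jω) = jωL/(R + jωL).
Step 3 — Numerator jωL = j·4.076; denominator R + jωL = 23.2 + j4.076.
Step 4 — H = 0.02994 + j0.1704.
Step 5 — Magnitude: |H| = 0.173 (-15.2 dB); phase: φ = 80.0°.

|H| = 0.173 (-15.2 dB), φ = 80.0°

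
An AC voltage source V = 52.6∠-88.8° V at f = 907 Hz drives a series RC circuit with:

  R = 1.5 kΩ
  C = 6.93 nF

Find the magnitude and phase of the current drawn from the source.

Step 1 — Angular frequency: ω = 2π·f = 2π·907 = 5699 rad/s.
Step 2 — Component impedances:
  R: Z = R = 1500 Ω
  C: Z = 1/(jωC) = -j/(ω·C) = 0 - j2.532e+04 Ω
Step 3 — Series combination: Z_total = R + C = 1500 - j2.532e+04 Ω = 2.537e+04∠-86.6° Ω.
Step 4 — Source phasor: V = 52.6∠-88.8° V = 1.102 - j52.59 V.
Step 5 — Ohm's law: I = V / Z_total = (1.102 - j52.59) / (1500 - j2.532e+04) = 0.002072 - j7.925e-05 A.
Step 6 — Convert to polar: |I| = 0.002074 A, ∠I = -2.2°.

I = 0.002074∠-2.2° A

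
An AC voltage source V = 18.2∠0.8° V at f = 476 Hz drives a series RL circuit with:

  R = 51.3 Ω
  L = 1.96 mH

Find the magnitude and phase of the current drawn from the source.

Step 1 — Angular frequency: ω = 2π·f = 2π·476 = 2991 rad/s.
Step 2 — Component impedances:
  R: Z = R = 51.3 Ω
  L: Z = jωL = j·2991·0.00196 = 0 + j5.862 Ω
Step 3 — Series combination: Z_total = R + L = 51.3 + j5.862 Ω = 51.63∠6.5° Ω.
Step 4 — Source phasor: V = 18.2∠0.8° V = 18.2 + j0.2541 V.
Step 5 — Ohm's law: I = V / Z_total = (18.2 + j0.2541) / (51.3 + j5.862) = 0.3507 - j0.03512 A.
Step 6 — Convert to polar: |I| = 0.3525 A, ∠I = -5.7°.

I = 0.3525∠-5.7° A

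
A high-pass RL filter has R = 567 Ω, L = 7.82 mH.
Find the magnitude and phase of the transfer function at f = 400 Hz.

Step 1 — Angular frequency: ω = 2π·400 = 2513 rad/s.
Step 2 — Transfer function: H(jω) = jωL/(R + jωL).
Step 3 — Numerator jωL = j·19.65; denominator R + jωL = 567 + j19.65.
Step 4 — H = 0.0012 + j0.03462.
Step 5 — Magnitude: |H| = 0.03464 (-29.2 dB); phase: φ = 88.0°.

|H| = 0.03464 (-29.2 dB), φ = 88.0°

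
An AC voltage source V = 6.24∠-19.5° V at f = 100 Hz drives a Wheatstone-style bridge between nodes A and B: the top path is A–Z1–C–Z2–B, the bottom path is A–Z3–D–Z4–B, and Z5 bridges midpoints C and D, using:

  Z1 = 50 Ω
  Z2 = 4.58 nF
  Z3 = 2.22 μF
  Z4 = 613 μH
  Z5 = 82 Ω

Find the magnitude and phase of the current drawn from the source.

Step 1 — Angular frequency: ω = 2π·f = 2π·100 = 628.3 rad/s.
Step 2 — Component impedances:
  Z1: Z = R = 50 Ω
  Z2: Z = 1/(jωC) = -j/(ω·C) = 0 - j3.475e+05 Ω
  Z3: Z = 1/(jωC) = -j/(ω·C) = 0 - j716.9 Ω
  Z4: Z = jωL = j·628.3·0.000613 = 0 + j0.3852 Ω
  Z5: Z = R = 82 Ω
Step 3 — Bridge requires nodal analysis (the Z5 bridge couples midpoints C and D, so the two paths cannot be reduced to a simple series/parallel combination). Setting node B to ground and injecting 1 A at node A, the 3-node admittance system at A, C, D solves to V_A = Z_AB = 127.7 - j23.14 Ω = 129.7∠-10.3° Ω.
Step 4 — Source phasor: V = 6.24∠-19.5° V = 5.882 - j2.083 V.
Step 5 — Ohm's law: I = V / Z_total = (5.882 - j2.083) / (127.7 - j23.14) = 0.04747 - j0.007711 A.
Step 6 — Convert to polar: |I| = 0.04809 A, ∠I = -9.2°.

I = 0.04809∠-9.2° A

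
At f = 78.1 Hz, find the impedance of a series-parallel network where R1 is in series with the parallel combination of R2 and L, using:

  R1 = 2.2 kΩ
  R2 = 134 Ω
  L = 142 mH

Step 1 — Angular frequency: ω = 2π·f = 2π·78.1 = 490.7 rad/s.
Step 2 — Component impedances:
  R1: Z = R = 2200 Ω
  R2: Z = R = 134 Ω
  L: Z = jωL = j·490.7·0.142 = 0 + j69.68 Ω
Step 3 — Parallel branch: R2 || L = 1/(1/R2 + 1/L) = 28.52 + j54.85 Ω.
Step 4 — Series with R1: Z_total = R1 + (R2 || L) = 2229 + j54.85 Ω = 2229∠1.4° Ω.

Z = 2229 + j54.85 Ω = 2229∠1.4° Ω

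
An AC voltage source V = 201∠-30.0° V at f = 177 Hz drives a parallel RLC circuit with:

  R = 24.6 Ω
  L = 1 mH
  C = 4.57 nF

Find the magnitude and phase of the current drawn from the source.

Step 1 — Angular frequency: ω = 2π·f = 2π·177 = 1112 rad/s.
Step 2 — Component impedances:
  R: Z = R = 24.6 Ω
  L: Z = jωL = j·1112·0.001 = 0 + j1.112 Ω
  C: Z = 1/(jωC) = -j/(ω·C) = 0 - j1.968e+05 Ω
Step 3 — Parallel combination: 1/Z_total = 1/R + 1/L + 1/C; Z_total = 0.05018 + j1.11 Ω = 1.111∠87.4° Ω.
Step 4 — Source phasor: V = 201∠-30.0° V = 174.1 - j100.5 V.
Step 5 — Ohm's law: I = V / Z_total = (174.1 - j100.5) / (0.05018 + j1.11) = -83.29 - j160.6 A.
Step 6 — Convert to polar: |I| = 180.9 A, ∠I = -117.4°.

I = 180.9∠-117.4° A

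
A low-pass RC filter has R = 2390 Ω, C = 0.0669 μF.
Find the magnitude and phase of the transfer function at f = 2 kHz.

Step 1 — Angular frequency: ω = 2π·2000 = 1.257e+04 rad/s.
Step 2 — Transfer function: H(jω) = 1/(1 + jωRC).
Step 3 — Denominator: 1 + jωRC = 1 + j·1.257e+04·2390·6.69e-08 = 1 + j2.009.
Step 4 — H = 0.1985 - j0.3989.
Step 5 — Magnitude: |H| = 0.4456 (-7.0 dB); phase: φ = -63.5°.

|H| = 0.4456 (-7.0 dB), φ = -63.5°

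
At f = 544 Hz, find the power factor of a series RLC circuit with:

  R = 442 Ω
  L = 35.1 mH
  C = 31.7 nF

Step 1 — Angular frequency: ω = 2π·f = 2π·544 = 3418 rad/s.
Step 2 — Component impedances:
  R: Z = R = 442 Ω
  L: Z = jωL = j·3418·0.0351 = 0 + j120 Ω
  C: Z = 1/(jωC) = -j/(ω·C) = 0 - j9229 Ω
Step 3 — Series combination: Z_total = R + L + C = 442 - j9109 Ω = 9120∠-87.2° Ω.
Step 4 — Power factor: PF = cos(φ) = Re(Z)/|Z| = 442/9119.9 = 0.04847.
Step 5 — Type: Im(Z) = -9109 ⇒ leading (phase φ = -87.2°).

PF = 0.04847 (leading, φ = -87.2°)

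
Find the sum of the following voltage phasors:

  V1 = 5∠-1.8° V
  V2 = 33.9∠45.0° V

Step 1 — Convert each phasor to rectangular form:
  V1 = 5·(cos(-1.8°) + j·sin(-1.8°)) = 4.998 - j0.1571 V
  V2 = 33.9·(cos(45.0°) + j·sin(45.0°)) = 23.97 + j23.97 V
Step 2 — Sum components: V_total = 28.97 + j23.81 V.
Step 3 — Convert to polar: |V_total| = 37.5 V, ∠V_total = 39.4°.

V_total = 37.5∠39.4° V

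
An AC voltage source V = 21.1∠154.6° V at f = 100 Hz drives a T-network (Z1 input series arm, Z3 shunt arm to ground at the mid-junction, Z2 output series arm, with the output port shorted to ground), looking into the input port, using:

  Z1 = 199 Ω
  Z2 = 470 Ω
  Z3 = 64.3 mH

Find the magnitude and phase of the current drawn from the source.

Step 1 — Angular frequency: ω = 2π·f = 2π·100 = 628.3 rad/s.
Step 2 — Component impedances:
  Z1: Z = R = 199 Ω
  Z2: Z = R = 470 Ω
  Z3: Z = jωL = j·628.3·0.0643 = 0 + j40.4 Ω
Step 3 — With the output port shorted to ground, the output series arm Z2 runs from the junction to ground; the shunt arm Z3 also runs from the junction to ground. They appear in parallel: Z3 || Z2 = 3.447 + j40.1 Ω.
Step 4 — Series with input arm Z1: Z_in = Z1 + (Z3 || Z2) = 202.4 + j40.1 Ω = 206.4∠11.2° Ω.
Step 5 — Source phasor: V = 21.1∠154.6° V = -19.06 + j9.051 V.
Step 6 — Ohm's law: I = V / Z_total = (-19.06 + j9.051) / (202.4 + j40.1) = -0.08207 + j0.06096 A.
Step 7 — Convert to polar: |I| = 0.1022 A, ∠I = 143.4°.

I = 0.1022∠143.4° A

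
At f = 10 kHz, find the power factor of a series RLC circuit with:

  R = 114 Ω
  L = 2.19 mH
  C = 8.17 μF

Step 1 — Angular frequency: ω = 2π·f = 2π·1e+04 = 6.283e+04 rad/s.
Step 2 — Component impedances:
  R: Z = R = 114 Ω
  L: Z = jωL = j·6.283e+04·0.00219 = 0 + j137.6 Ω
  C: Z = 1/(jωC) = -j/(ω·C) = 0 - j1.948 Ω
Step 3 — Series combination: Z_total = R + L + C = 114 + j135.7 Ω = 177.2∠50.0° Ω.
Step 4 — Power factor: PF = cos(φ) = Re(Z)/|Z| = 114/177.19 = 0.6434.
Step 5 — Type: Im(Z) = 135.7 ⇒ lagging (phase φ = 50.0°).

PF = 0.6434 (lagging, φ = 50.0°)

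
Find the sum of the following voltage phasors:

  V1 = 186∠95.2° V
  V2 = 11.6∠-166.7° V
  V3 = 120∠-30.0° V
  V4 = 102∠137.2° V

Step 1 — Convert each phasor to rectangular form:
  V1 = 186·(cos(95.2°) + j·sin(95.2°)) = -16.86 + j185.2 V
  V2 = 11.6·(cos(-166.7°) + j·sin(-166.7°)) = -11.29 - j2.669 V
  V3 = 120·(cos(-30.0°) + j·sin(-30.0°)) = 103.9 - j60 V
  V4 = 102·(cos(137.2°) + j·sin(137.2°)) = -74.84 + j69.3 V
Step 2 — Sum components: V_total = 0.9361 + j191.9 V.
Step 3 — Convert to polar: |V_total| = 191.9 V, ∠V_total = 89.7°.

V_total = 191.9∠89.7° V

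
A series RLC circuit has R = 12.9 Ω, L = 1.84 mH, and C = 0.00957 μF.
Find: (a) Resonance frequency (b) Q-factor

Step 1 — Resonance condition Im(Z)=0 gives ω₀ = 1/√(LC).
Step 2 — ω₀ = 1/√(0.00184·9.57e-09) = 2.383e+05 rad/s.
Step 3 — f₀ = ω₀/(2π) = 3.793e+04 Hz.
Step 4 — Series Q: Q = ω₀L/R = 2.383e+05·0.00184/12.9 = 33.99.

(a) f₀ = 3.793e+04 Hz  (b) Q = 33.99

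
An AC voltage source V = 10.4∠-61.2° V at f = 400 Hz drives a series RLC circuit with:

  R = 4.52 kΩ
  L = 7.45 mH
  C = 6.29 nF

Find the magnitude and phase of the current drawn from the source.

Step 1 — Angular frequency: ω = 2π·f = 2π·400 = 2513 rad/s.
Step 2 — Component impedances:
  R: Z = R = 4520 Ω
  L: Z = jωL = j·2513·0.00745 = 0 + j18.72 Ω
  C: Z = 1/(jωC) = -j/(ω·C) = 0 - j6.326e+04 Ω
Step 3 — Series combination: Z_total = R + L + C = 4520 - j6.324e+04 Ω = 6.34e+04∠-85.9° Ω.
Step 4 — Source phasor: V = 10.4∠-61.2° V = 5.01 - j9.114 V.
Step 5 — Ohm's law: I = V / Z_total = (5.01 - j9.114) / (4520 - j6.324e+04) = 0.000149 + j6.858e-05 A.
Step 6 — Convert to polar: |I| = 0.000164 A, ∠I = 24.7°.

I = 0.000164∠24.7° A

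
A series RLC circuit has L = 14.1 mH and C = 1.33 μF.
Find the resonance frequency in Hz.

Step 1 — Resonance condition Im(Z)=0 gives ω₀ = 1/√(LC).
Step 2 — ω₀ = 1/√(0.0141·1.33e-06) = 7302 rad/s.
Step 3 — f₀ = ω₀/(2π) = 1162 Hz.

f₀ = 1162 Hz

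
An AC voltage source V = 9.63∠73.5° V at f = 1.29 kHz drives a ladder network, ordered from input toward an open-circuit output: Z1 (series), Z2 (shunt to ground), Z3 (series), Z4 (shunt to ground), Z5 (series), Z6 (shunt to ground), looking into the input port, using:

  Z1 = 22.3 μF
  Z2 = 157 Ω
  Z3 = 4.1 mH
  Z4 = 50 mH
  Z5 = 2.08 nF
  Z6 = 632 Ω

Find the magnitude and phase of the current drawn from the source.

Step 1 — Angular frequency: ω = 2π·f = 2π·1290 = 8105 rad/s.
Step 2 — Component impedances:
  Z1: Z = 1/(jωC) = -j/(ω·C) = 0 - j5.533 Ω
  Z2: Z = R = 157 Ω
  Z3: Z = jωL = j·8105·0.0041 = 0 + j33.23 Ω
  Z4: Z = jωL = j·8105·0.05 = 0 + j405.3 Ω
  Z5: Z = 1/(jωC) = -j/(ω·C) = 0 - j5.932e+04 Ω
  Z6: Z = R = 632 Ω
Step 3 — Ladder network (open output): work backward from the far end, alternating series and parallel combinations. Z_in = 139.4 + j44.05 Ω = 146.2∠17.5° Ω.
Step 4 — Source phasor: V = 9.63∠73.5° V = 2.735 + j9.233 V.
Step 5 — Ohm's law: I = V / Z_total = (2.735 + j9.233) / (139.4 + j44.05) = 0.03688 + j0.0546 A.
Step 6 — Convert to polar: |I| = 0.06589 A, ∠I = 56.0°.

I = 0.06589∠56.0° A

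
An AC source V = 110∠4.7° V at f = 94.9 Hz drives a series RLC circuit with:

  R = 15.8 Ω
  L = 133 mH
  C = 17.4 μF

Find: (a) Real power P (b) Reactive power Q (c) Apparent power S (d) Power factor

Step 1 — Angular frequency: ω = 2π·f = 2π·94.9 = 596.3 rad/s.
Step 2 — Component impedances:
  R: Z = R = 15.8 Ω
  L: Z = jωL = j·596.3·0.133 = 0 + j79.3 Ω
  C: Z = 1/(jωC) = -j/(ω·C) = 0 - j96.38 Ω
Step 3 — Series combination: Z_total = R + L + C = 15.8 - j17.08 Ω = 23.27∠-47.2° Ω.
Step 4 — Source phasor: V = 110∠4.7° V = 109.6 + j9.013 V.
Step 5 — Current: I = V / Z = 2.915 + j3.722 A = 4.728∠51.9° A.
Step 6 — Complex power: S = V·I* = 353.2 - j381.8 VA.
Step 7 — Real power: P = Re(S) = 353.2 W.
Step 8 — Reactive power: Q = Im(S) = -381.8 VAR.
Step 9 — Apparent power: |S| = 520.1 VA.
Step 10 — Power factor: PF = P/|S| = 0.6791 (leading).

(a) P = 353.2 W  (b) Q = -381.8 VAR  (c) S = 520.1 VA  (d) PF = 0.6791 (leading)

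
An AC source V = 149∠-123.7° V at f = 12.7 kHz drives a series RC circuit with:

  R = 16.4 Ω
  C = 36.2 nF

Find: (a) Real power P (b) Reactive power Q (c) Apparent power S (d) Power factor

Step 1 — Angular frequency: ω = 2π·f = 2π·1.27e+04 = 7.98e+04 rad/s.
Step 2 — Component impedances:
  R: Z = R = 16.4 Ω
  C: Z = 1/(jωC) = -j/(ω·C) = 0 - j346.2 Ω
Step 3 — Series combination: Z_total = R + C = 16.4 - j346.2 Ω = 346.6∠-87.3° Ω.
Step 4 — Source phasor: V = 149∠-123.7° V = -82.67 - j124 V.
Step 5 — Current: I = V / Z = 0.346 - j0.2552 A = 0.4299∠-36.4° A.
Step 6 — Complex power: S = V·I* = 3.031 - j63.99 VA.
Step 7 — Real power: P = Re(S) = 3.031 W.
Step 8 — Reactive power: Q = Im(S) = -63.99 VAR.
Step 9 — Apparent power: |S| = 64.06 VA.
Step 10 — Power factor: PF = P/|S| = 0.04732 (leading).

(a) P = 3.031 W  (b) Q = -63.99 VAR  (c) S = 64.06 VA  (d) PF = 0.04732 (leading)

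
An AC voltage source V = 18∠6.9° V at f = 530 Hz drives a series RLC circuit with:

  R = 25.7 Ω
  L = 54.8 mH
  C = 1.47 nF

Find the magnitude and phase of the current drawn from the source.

Step 1 — Angular frequency: ω = 2π·f = 2π·530 = 3330 rad/s.
Step 2 — Component impedances:
  R: Z = R = 25.7 Ω
  L: Z = jωL = j·3330·0.0548 = 0 + j182.5 Ω
  C: Z = 1/(jωC) = -j/(ω·C) = 0 - j2.043e+05 Ω
Step 3 — Series combination: Z_total = R + L + C = 25.7 - j2.041e+05 Ω = 2.041e+05∠-90.0° Ω.
Step 4 — Source phasor: V = 18∠6.9° V = 17.87 + j2.162 V.
Step 5 — Ohm's law: I = V / Z_total = (17.87 + j2.162) / (25.7 - j2.041e+05) = -1.058e-05 + j8.756e-05 A.
Step 6 — Convert to polar: |I| = 8.819e-05 A, ∠I = 96.9°.

I = 8.819e-05∠96.9° A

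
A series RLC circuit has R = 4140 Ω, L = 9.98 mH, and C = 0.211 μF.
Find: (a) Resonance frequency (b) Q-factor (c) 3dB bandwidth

Step 1 — Resonance condition Im(Z)=0 gives ω₀ = 1/√(LC).
Step 2 — ω₀ = 1/√(0.00998·2.11e-07) = 2.179e+04 rad/s.
Step 3 — f₀ = ω₀/(2π) = 3468 Hz.
Step 4 — Series Q: Q = ω₀L/R = 2.179e+04·0.00998/4140 = 0.05253.
Step 5 — 3dB bandwidth: Δω = ω₀/Q = 4.148e+05 rad/s; BW = Δω/(2π) = 6.602e+04 Hz.

(a) f₀ = 3468 Hz  (b) Q = 0.05253  (c) BW = 6.602e+04 Hz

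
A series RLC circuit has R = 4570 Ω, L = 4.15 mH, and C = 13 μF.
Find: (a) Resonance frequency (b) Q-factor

Step 1 — Resonance condition Im(Z)=0 gives ω₀ = 1/√(LC).
Step 2 — ω₀ = 1/√(0.00415·1.3e-05) = 4305 rad/s.
Step 3 — f₀ = ω₀/(2π) = 685.2 Hz.
Step 4 — Series Q: Q = ω₀L/R = 4305·0.00415/4570 = 0.00391.

(a) f₀ = 685.2 Hz  (b) Q = 0.00391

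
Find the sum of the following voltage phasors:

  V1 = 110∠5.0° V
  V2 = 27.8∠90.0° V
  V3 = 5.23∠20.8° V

Step 1 — Convert each phasor to rectangular form:
  V1 = 110·(cos(5.0°) + j·sin(5.0°)) = 109.6 + j9.587 V
  V2 = 27.8·(cos(90.0°) + j·sin(90.0°)) = 0 + j27.8 V
  V3 = 5.23·(cos(20.8°) + j·sin(20.8°)) = 4.889 + j1.857 V
Step 2 — Sum components: V_total = 114.5 + j39.24 V.
Step 3 — Convert to polar: |V_total| = 121 V, ∠V_total = 18.9°.

V_total = 121∠18.9° V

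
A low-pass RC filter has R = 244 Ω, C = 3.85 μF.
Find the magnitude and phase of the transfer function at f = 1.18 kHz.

Step 1 — Angular frequency: ω = 2π·1180 = 7414 rad/s.
Step 2 — Transfer function: H(jω) = 1/(1 + jωRC).
Step 3 — Denominator: 1 + jωRC = 1 + j·7414·244·3.85e-06 = 1 + j6.965.
Step 4 — H = 0.0202 - j0.1407.
Step 5 — Magnitude: |H| = 0.1421 (-16.9 dB); phase: φ = -81.8°.

|H| = 0.1421 (-16.9 dB), φ = -81.8°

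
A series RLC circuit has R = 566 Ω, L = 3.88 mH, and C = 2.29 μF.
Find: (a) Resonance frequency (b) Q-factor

Step 1 — Resonance condition Im(Z)=0 gives ω₀ = 1/√(LC).
Step 2 — ω₀ = 1/√(0.00388·2.29e-06) = 1.061e+04 rad/s.
Step 3 — f₀ = ω₀/(2π) = 1688 Hz.
Step 4 — Series Q: Q = ω₀L/R = 1.061e+04·0.00388/566 = 0.07272.

(a) f₀ = 1688 Hz  (b) Q = 0.07272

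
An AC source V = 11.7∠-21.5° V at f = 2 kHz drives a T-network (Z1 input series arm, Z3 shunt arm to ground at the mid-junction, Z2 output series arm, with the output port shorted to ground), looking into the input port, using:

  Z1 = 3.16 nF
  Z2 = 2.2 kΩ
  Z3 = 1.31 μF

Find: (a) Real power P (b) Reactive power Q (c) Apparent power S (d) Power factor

Step 1 — Angular frequency: ω = 2π·f = 2π·2000 = 1.257e+04 rad/s.
Step 2 — Component impedances:
  Z1: Z = 1/(jωC) = -j/(ω·C) = 0 - j2.518e+04 Ω
  Z2: Z = R = 2200 Ω
  Z3: Z = 1/(jωC) = -j/(ω·C) = 0 - j60.75 Ω
Step 3 — With the output port shorted to ground, the output series arm Z2 runs from the junction to ground; the shunt arm Z3 also runs from the junction to ground. They appear in parallel: Z3 || Z2 = 1.676 - j60.7 Ω.
Step 4 — Series with input arm Z1: Z_in = Z1 + (Z3 || Z2) = 1.676 - j2.524e+04 Ω = 2.524e+04∠-90.0° Ω.
Step 5 — Source phasor: V = 11.7∠-21.5° V = 10.89 - j4.288 V.
Step 6 — Current: I = V / Z = 0.0001699 + j0.0004312 A = 0.0004635∠68.5° A.
Step 7 — Complex power: S = V·I* = 3.6e-07 - j0.005423 VA.
Step 8 — Real power: P = Re(S) = 3.6e-07 W.
Step 9 — Reactive power: Q = Im(S) = -0.005423 VAR.
Step 10 — Apparent power: |S| = 0.005423 VA.
Step 11 — Power factor: PF = P/|S| = 6.64e-05 (leading).

(a) P = 3.6e-07 W  (b) Q = -0.005423 VAR  (c) S = 0.005423 VA  (d) PF = 6.64e-05 (leading)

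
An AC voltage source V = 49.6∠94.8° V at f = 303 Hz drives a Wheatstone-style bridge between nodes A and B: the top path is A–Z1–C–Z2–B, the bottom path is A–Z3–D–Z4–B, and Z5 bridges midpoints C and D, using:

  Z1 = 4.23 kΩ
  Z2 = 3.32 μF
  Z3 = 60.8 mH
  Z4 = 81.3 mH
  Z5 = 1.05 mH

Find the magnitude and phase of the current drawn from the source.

Step 1 — Angular frequency: ω = 2π·f = 2π·303 = 1904 rad/s.
Step 2 — Component impedances:
  Z1: Z = R = 4230 Ω
  Z2: Z = 1/(jωC) = -j/(ω·C) = 0 - j158.2 Ω
  Z3: Z = jωL = j·1904·0.0608 = 0 + j115.8 Ω
  Z4: Z = jωL = j·1904·0.0813 = 0 + j154.8 Ω
  Z5: Z = jωL = j·1904·0.00105 = 0 + j1.999 Ω
Step 3 — Bridge requires nodal analysis (the Z5 bridge couples midpoints C and D, so the two paths cannot be reduced to a simple series/parallel combination). Setting node B to ground and injecting 1 A at node A, the 3-node admittance system at A, C, D solves to V_A = Z_AB = 2.365 + j1.698e+04 Ω = 1.698e+04∠90.0° Ω.
Step 4 — Source phasor: V = 49.6∠94.8° V = -4.15 + j49.43 V.
Step 5 — Ohm's law: I = V / Z_total = (-4.15 + j49.43) / (2.365 + j1.698e+04) = 0.002911 + j0.0002448 A.
Step 6 — Convert to polar: |I| = 0.002921 A, ∠I = 4.8°.

I = 0.002921∠4.8° A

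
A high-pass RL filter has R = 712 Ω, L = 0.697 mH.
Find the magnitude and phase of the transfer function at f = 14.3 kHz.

Step 1 — Angular frequency: ω = 2π·1.43e+04 = 8.985e+04 rad/s.
Step 2 — Transfer function: H(jω) = jωL/(R + jωL).
Step 3 — Numerator jωL = j·62.63; denominator R + jωL = 712 + j62.63.
Step 4 — H = 0.007677 + j0.08728.
Step 5 — Magnitude: |H| = 0.08762 (-21.1 dB); phase: φ = 85.0°.

|H| = 0.08762 (-21.1 dB), φ = 85.0°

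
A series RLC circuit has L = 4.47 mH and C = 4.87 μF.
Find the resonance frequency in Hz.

Step 1 — Resonance condition Im(Z)=0 gives ω₀ = 1/√(LC).
Step 2 — ω₀ = 1/√(0.00447·4.87e-06) = 6778 rad/s.
Step 3 — f₀ = ω₀/(2π) = 1079 Hz.

f₀ = 1079 Hz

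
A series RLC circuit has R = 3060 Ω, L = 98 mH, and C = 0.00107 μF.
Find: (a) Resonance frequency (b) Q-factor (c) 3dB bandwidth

Step 1 — Resonance: ω₀ = 1/√(LC) = 1/√(0.098·1.07e-09) = 9.766e+04 rad/s.
Step 2 — f₀ = ω₀/(2π) = 1.554e+04 Hz.
Step 3 — Series Q: Q = ω₀L/R = 9.766e+04·0.098/3060 = 3.128.
Step 4 — Bandwidth: Δω = ω₀/Q = 3.122e+04 rad/s; BW = Δω/(2π) = 4970 Hz.

(a) f₀ = 1.554e+04 Hz  (b) Q = 3.128  (c) BW = 4970 Hz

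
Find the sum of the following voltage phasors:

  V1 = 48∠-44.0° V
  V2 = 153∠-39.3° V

Step 1 — Convert each phasor to rectangular form:
  V1 = 48·(cos(-44.0°) + j·sin(-44.0°)) = 34.53 - j33.34 V
  V2 = 153·(cos(-39.3°) + j·sin(-39.3°)) = 118.4 - j96.91 V
Step 2 — Sum components: V_total = 152.9 - j130.3 V.
Step 3 — Convert to polar: |V_total| = 200.9 V, ∠V_total = -40.4°.

V_total = 200.9∠-40.4° V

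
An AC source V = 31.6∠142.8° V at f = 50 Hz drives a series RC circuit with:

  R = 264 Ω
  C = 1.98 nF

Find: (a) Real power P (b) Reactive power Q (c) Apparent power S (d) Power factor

Step 1 — Angular frequency: ω = 2π·f = 2π·50 = 314.2 rad/s.
Step 2 — Component impedances:
  R: Z = R = 264 Ω
  C: Z = 1/(jωC) = -j/(ω·C) = 0 - j1.608e+06 Ω
Step 3 — Series combination: Z_total = R + C = 264 - j1.608e+06 Ω = 1.608e+06∠-90.0° Ω.
Step 4 — Source phasor: V = 31.6∠142.8° V = -25.17 + j19.11 V.
Step 5 — Current: I = V / Z = -1.189e-05 - j1.565e-05 A = 1.966e-05∠-127.2° A.
Step 6 — Complex power: S = V·I* = 1.02e-07 - j0.0006211 VA.
Step 7 — Real power: P = Re(S) = 1.02e-07 W.
Step 8 — Reactive power: Q = Im(S) = -0.0006211 VAR.
Step 9 — Apparent power: |S| = 0.0006211 VA.
Step 10 — Power factor: PF = P/|S| = 0.0001642 (leading).

(a) P = 1.02e-07 W  (b) Q = -0.0006211 VAR  (c) S = 0.0006211 VA  (d) PF = 0.0001642 (leading)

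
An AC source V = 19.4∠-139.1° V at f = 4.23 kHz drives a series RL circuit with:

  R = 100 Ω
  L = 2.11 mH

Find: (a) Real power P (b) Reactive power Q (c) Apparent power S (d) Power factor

Step 1 — Angular frequency: ω = 2π·f = 2π·4230 = 2.658e+04 rad/s.
Step 2 — Component impedances:
  R: Z = R = 100 Ω
  L: Z = jωL = j·2.658e+04·0.00211 = 0 + j56.08 Ω
Step 3 — Series combination: Z_total = R + L = 100 + j56.08 Ω = 114.7∠29.3° Ω.
Step 4 — Source phasor: V = 19.4∠-139.1° V = -14.66 - j12.7 V.
Step 5 — Current: I = V / Z = -0.1657 - j0.03407 A = 0.1692∠-168.4° A.
Step 6 — Complex power: S = V·I* = 2.863 + j1.606 VA.
Step 7 — Real power: P = Re(S) = 2.863 W.
Step 8 — Reactive power: Q = Im(S) = 1.606 VAR.
Step 9 — Apparent power: |S| = 3.283 VA.
Step 10 — Power factor: PF = P/|S| = 0.8722 (lagging).

(a) P = 2.863 W  (b) Q = 1.606 VAR  (c) S = 3.283 VA  (d) PF = 0.8722 (lagging)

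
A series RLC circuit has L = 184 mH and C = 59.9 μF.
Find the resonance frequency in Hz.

Step 1 — Resonance condition Im(Z)=0 gives ω₀ = 1/√(LC).
Step 2 — ω₀ = 1/√(0.184·5.99e-05) = 301.2 rad/s.
Step 3 — f₀ = ω₀/(2π) = 47.94 Hz.

f₀ = 47.94 Hz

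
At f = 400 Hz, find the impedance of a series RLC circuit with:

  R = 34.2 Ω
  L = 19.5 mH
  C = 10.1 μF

Step 1 — Angular frequency: ω = 2π·f = 2π·400 = 2513 rad/s.
Step 2 — Component impedances:
  R: Z = R = 34.2 Ω
  L: Z = jωL = j·2513·0.0195 = 0 + j49.01 Ω
  C: Z = 1/(jωC) = -j/(ω·C) = 0 - j39.39 Ω
Step 3 — Series combination: Z_total = R + L + C = 34.2 + j9.614 Ω = 35.53∠15.7° Ω.

Z = 34.2 + j9.614 Ω = 35.53∠15.7° Ω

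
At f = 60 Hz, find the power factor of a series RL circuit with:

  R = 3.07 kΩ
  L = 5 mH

Step 1 — Angular frequency: ω = 2π·f = 2π·60 = 377 rad/s.
Step 2 — Component impedances:
  R: Z = R = 3070 Ω
  L: Z = jωL = j·377·0.005 = 0 + j1.885 Ω
Step 3 — Series combination: Z_total = R + L = 3070 + j1.885 Ω = 3070∠0.0° Ω.
Step 4 — Power factor: PF = cos(φ) = Re(Z)/|Z| = 3070/3070 = 1.
Step 5 — Type: Im(Z) = 1.885 ⇒ lagging (phase φ = 0.0°).

PF = 1 (lagging, φ = 0.0°)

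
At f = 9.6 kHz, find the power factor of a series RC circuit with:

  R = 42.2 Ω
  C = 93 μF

Step 1 — Angular frequency: ω = 2π·f = 2π·9600 = 6.032e+04 rad/s.
Step 2 — Component impedances:
  R: Z = R = 42.2 Ω
  C: Z = 1/(jωC) = -j/(ω·C) = 0 - j0.1783 Ω
Step 3 — Series combination: Z_total = R + C = 42.2 - j0.1783 Ω = 42.2∠-0.2° Ω.
Step 4 — Power factor: PF = cos(φ) = Re(Z)/|Z| = 42.2/42.2 = 1.
Step 5 — Type: Im(Z) = -0.1783 ⇒ leading (phase φ = -0.2°).

PF = 1 (leading, φ = -0.2°)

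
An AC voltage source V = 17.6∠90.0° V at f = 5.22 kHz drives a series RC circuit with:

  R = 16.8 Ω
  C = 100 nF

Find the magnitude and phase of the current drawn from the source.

Step 1 — Angular frequency: ω = 2π·f = 2π·5220 = 3.28e+04 rad/s.
Step 2 — Component impedances:
  R: Z = R = 16.8 Ω
  C: Z = 1/(jωC) = -j/(ω·C) = 0 - j304.9 Ω
Step 3 — Series combination: Z_total = R + C = 16.8 - j304.9 Ω = 305.4∠-86.8° Ω.
Step 4 — Source phasor: V = 17.6∠90.0° V = 0 + j17.6 V.
Step 5 — Ohm's law: I = V / Z_total = (0 + j17.6) / (16.8 - j304.9) = -0.05755 + j0.003171 A.
Step 6 — Convert to polar: |I| = 0.05764 A, ∠I = 176.8°.

I = 0.05764∠176.8° A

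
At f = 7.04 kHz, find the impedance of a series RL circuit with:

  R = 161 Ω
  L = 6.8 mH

Step 1 — Angular frequency: ω = 2π·f = 2π·7040 = 4.423e+04 rad/s.
Step 2 — Component impedances:
  R: Z = R = 161 Ω
  L: Z = jωL = j·4.423e+04·0.0068 = 0 + j300.8 Ω
Step 3 — Series combination: Z_total = R + L = 161 + j300.8 Ω = 341.2∠61.8° Ω.

Z = 161 + j300.8 Ω = 341.2∠61.8° Ω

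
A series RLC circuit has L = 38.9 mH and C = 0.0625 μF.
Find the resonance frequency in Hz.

Step 1 — Resonance condition Im(Z)=0 gives ω₀ = 1/√(LC).
Step 2 — ω₀ = 1/√(0.0389·6.25e-08) = 2.028e+04 rad/s.
Step 3 — f₀ = ω₀/(2π) = 3228 Hz.

f₀ = 3228 Hz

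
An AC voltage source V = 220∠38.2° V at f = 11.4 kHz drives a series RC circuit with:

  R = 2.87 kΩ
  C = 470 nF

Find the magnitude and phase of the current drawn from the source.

Step 1 — Angular frequency: ω = 2π·f = 2π·1.14e+04 = 7.163e+04 rad/s.
Step 2 — Component impedances:
  R: Z = R = 2870 Ω
  C: Z = 1/(jωC) = -j/(ω·C) = 0 - j29.7 Ω
Step 3 — Series combination: Z_total = R + C = 2870 - j29.7 Ω = 2870∠-0.6° Ω.
Step 4 — Source phasor: V = 220∠38.2° V = 172.9 + j136 V.
Step 5 — Ohm's law: I = V / Z_total = (172.9 + j136) / (2870 - j29.7) = 0.05974 + j0.04802 A.
Step 6 — Convert to polar: |I| = 0.07665 A, ∠I = 38.8°.

I = 0.07665∠38.8° A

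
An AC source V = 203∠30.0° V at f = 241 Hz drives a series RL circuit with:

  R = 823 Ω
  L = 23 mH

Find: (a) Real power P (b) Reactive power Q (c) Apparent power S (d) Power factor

Step 1 — Angular frequency: ω = 2π·f = 2π·241 = 1514 rad/s.
Step 2 — Component impedances:
  R: Z = R = 823 Ω
  L: Z = jωL = j·1514·0.023 = 0 + j34.83 Ω
Step 3 — Series combination: Z_total = R + L = 823 + j34.83 Ω = 823.7∠2.4° Ω.
Step 4 — Source phasor: V = 203∠30.0° V = 175.8 + j101.5 V.
Step 5 — Current: I = V / Z = 0.2184 + j0.1141 A = 0.2464∠27.6° A.
Step 6 — Complex power: S = V·I* = 49.98 + j2.115 VA.
Step 7 — Real power: P = Re(S) = 49.98 W.
Step 8 — Reactive power: Q = Im(S) = 2.115 VAR.
Step 9 — Apparent power: |S| = 50.03 VA.
Step 10 — Power factor: PF = P/|S| = 0.9991 (lagging).

(a) P = 49.98 W  (b) Q = 2.115 VAR  (c) S = 50.03 VA  (d) PF = 0.9991 (lagging)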